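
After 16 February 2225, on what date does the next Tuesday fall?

February 22, 2225

Feb 16, 2225 is a Wednesday.
From Wednesday to the next Tuesday is 6 days.
Feb 16, 2225 + 6 = Feb 22, 2225.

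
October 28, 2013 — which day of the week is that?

Monday

Doomsday rule: the anchor day for the 2000s is Tuesday. For year 13: 13÷12 = 1 r 1, and 1÷4 = 0, so 1+1+0 = 2.
Tuesday + 2 ≡ Thursday — that's 2013's doomsday.
In October the doomsday date is Oct 10.
Oct 28 is 18 days after Oct 10; 18 mod 7 = 4, so Thursday + 4 = Monday.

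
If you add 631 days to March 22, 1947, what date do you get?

December 12, 1948

+366 (one year; includes Feb 29, 1948) → Mar 22, 1948 (265 left).
Mar has 31 days: +10 → Apr 1, 1948 (255 left).
Apr has 30 days: +30 → May 1, 1948 (225 left).
May has 31 days: +31 → Jun 1, 1948 (194 left).
Jun has 30 days: +30 → Jul 1, 1948 (164 left).
Jul has 31 days: +31 → Aug 1, 1948 (133 left).
Aug has 31 days: +31 → Sep 1, 1948 (102 left).
Sep has 30 days: +30 → Oct 1, 1948 (72 left).
Oct has 31 days: +31 → Nov 1, 1948 (41 left).
Nov has 30 days: +30 → Dec 1, 1948 (11 left).
+11 → Dec 12, 1948.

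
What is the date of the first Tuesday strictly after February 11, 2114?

February 13, 2114

Feb 11, 2114 is a Sunday.
From Sunday to the next Tuesday is 2 days.
Feb 11, 2114 + 2 = Feb 13, 2114.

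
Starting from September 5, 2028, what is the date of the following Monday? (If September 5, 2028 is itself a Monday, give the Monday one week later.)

September 11, 2028

Sep 5, 2028 is a Tuesday.
From Tuesday to the next Monday is 6 days.
Sep 5, 2028 + 6 = Sep 11, 2028.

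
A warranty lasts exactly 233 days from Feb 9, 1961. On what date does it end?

September 30, 1961

Feb has 28 days: +20 → Mar 1, 1961 (213 left).
Mar has 31 days: +31 → Apr 1, 1961 (182 left).
Apr has 30 days: +30 → May 1, 1961 (152 left).
May has 31 days: +31 → Jun 1, 1961 (121 left).
Jun has 30 days: +30 → Jul 1, 1961 (91 left).
Jul has 31 days: +31 → Aug 1, 1961 (60 left).
Aug has 31 days: +31 → Sep 1, 1961 (29 left).
+29 → Sep 30, 1961.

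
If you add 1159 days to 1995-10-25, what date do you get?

December 27, 1998

+366 (one year; includes Feb 29, 1996) → Oct 25, 1996 (793 left).
+365 (one year) → Oct 25, 1997 (428 left).
+365 (one year) → Oct 25, 1998 (63 left).
Oct has 31 days: +7 → Nov 1, 1998 (56 left).
Nov has 30 days: +30 → Dec 1, 1998 (26 left).
+26 → Dec 27, 1998.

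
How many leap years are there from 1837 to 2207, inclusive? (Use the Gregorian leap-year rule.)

89

Multiples of 4 in [1837,2207]: 92.
Of those, multiples of 100: 4 (not leap unless ÷400).
Multiples of 400: 1.
Leap years = 92 − 4 + 1 = 89.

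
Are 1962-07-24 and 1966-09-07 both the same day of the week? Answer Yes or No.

From Jul 24, 1962 to Sep 7, 1966 is 1506 days.
1506 mod 7 = 1, so they are different weekdays.
(Jul 24, 1962 is a Tuesday; Sep 7, 1966 is a Wednesday.)

No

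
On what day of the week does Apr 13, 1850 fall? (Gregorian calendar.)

Doomsday rule: the anchor day for the 1800s is Friday. For year 50: 50÷12 = 4 r 2, and 2÷4 = 0, so 4+2+0 = 6.
Friday + 6 ≡ Thursday — that's 1850's doomsday.
In April the doomsday date is Apr 4.
Apr 13 is 9 days after Apr 4; 9 mod 7 = 2, so Thursday + 2 = Saturday.

Saturday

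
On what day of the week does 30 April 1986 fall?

Wednesday

January 1, 1986 is a Wednesday.
Jan 1, 1986 → Feb 1, 1986: 31 days (January has 31).
Feb 1, 1986 → Mar 1, 1986: 28 days (February has 28).
Mar 1, 1986 → Apr 1, 1986: 31 days (March has 31).
Apr 1, 1986 → Apr 30, 1986: 29 days.
Total: 119 days.
119 mod 7 = 0, so Wednesday + 0 = Wednesday.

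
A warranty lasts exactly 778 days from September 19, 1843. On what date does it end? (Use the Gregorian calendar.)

November 5, 1845

+366 (one year; includes Feb 29, 1844) → Sep 19, 1844 (412 left).
+365 (one year) → Sep 19, 1845 (47 left).
Sep has 30 days: +12 → Oct 1, 1845 (35 left).
Oct has 31 days: +31 → Nov 1, 1845 (4 left).
+4 → Nov 5, 1845.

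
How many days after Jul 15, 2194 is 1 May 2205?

3942

Jul 15, 2194 → Jul 15, 2195: 365 days.
Jul 15, 2195 → Jul 15, 2196: 366 days (Feb 29, 2196 is in that span).
Jul 15, 2196 → Jul 15, 2197: 365 days.
Jul 15, 2197 → Jul 15, 2198: 365 days.
Jul 15, 2198 → Jul 15, 2199: 365 days.
Jul 15, 2199 → Jul 15, 2200: 365 days.
Jul 15, 2200 → Jul 15, 2201: 365 days.
Jul 15, 2201 → Jul 15, 2202: 365 days.
Jul 15, 2202 → Jul 15, 2203: 365 days.
Jul 15, 2203 → Jul 15, 2204: 366 days (Feb 29, 2204 is in that span).
Jul 15, 2204 → Aug 15, 2204: 31 days (July has 31).
Aug 15, 2204 → Sep 15, 2204: 31 days (August has 31).
Sep 15, 2204 → Oct 15, 2204: 30 days (September has 30).
Oct 15, 2204 → Nov 15, 2204: 31 days (October has 31).
Nov 15, 2204 → Dec 15, 2204: 30 days (November has 30).
Dec 15, 2204 → Jan 15, 2205: 31 days (December has 31).
Jan 15, 2205 → Feb 15, 2205: 31 days (January has 31).
Feb 15, 2205 → Mar 15, 2205: 28 days (February has 28).
Mar 15, 2205 → Apr 15, 2205: 31 days (March has 31).
Apr 15, 2205 → May 1, 2205: 16 days.
Total: 3942 days.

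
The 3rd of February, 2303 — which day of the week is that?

Doomsday rule: the anchor day for the 2300s is Wednesday. For year 03: 3÷12 = 0 r 3, and 3÷4 = 0, so 0+3+0 = 3.
Wednesday + 3 ≡ Saturday — that's 2303's doomsday.
In February the doomsday date is Feb 28 (2303 is not a leap year).
Feb 3 is 25 days before Feb 28; 25 mod 7 = 4, so Saturday − 4 = Tuesday.

Tuesday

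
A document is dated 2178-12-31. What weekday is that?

Doomsday rule: the anchor day for the 2100s is Sunday. For year 78: 78÷12 = 6 r 6, and 6÷4 = 1, so 6+6+1 = 13.
Sunday + 13 ≡ Saturday — that's 2178's doomsday.
In December the doomsday date is Dec 12.
Dec 31 is 19 days after Dec 12; 19 mod 7 = 5, so Saturday + 5 = Thursday.

Thursday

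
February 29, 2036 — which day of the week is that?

Friday

Doomsday rule: the anchor day for the 2000s is Tuesday. For year 36: 36÷12 = 3 r 0, and 0÷4 = 0, so 3+0+0 = 3.
Tuesday + 3 ≡ Friday — that's 2036's doomsday.
In February the doomsday date is Feb 29 (2036 is a leap year (divisible by 4)).
Feb 29 is the doomsday itself: Friday.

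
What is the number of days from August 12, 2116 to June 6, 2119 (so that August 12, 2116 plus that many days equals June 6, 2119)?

Aug 12, 2116 → Aug 12, 2117: 365 days.
Aug 12, 2117 → Aug 12, 2118: 365 days.
Aug 12, 2118 → Sep 12, 2118: 31 days (August has 31).
Sep 12, 2118 → Oct 12, 2118: 30 days (September has 30).
Oct 12, 2118 → Nov 12, 2118: 31 days (October has 31).
Nov 12, 2118 → Dec 12, 2118: 30 days (November has 30).
Dec 12, 2118 → Jan 12, 2119: 31 days (December has 31).
Jan 12, 2119 → Feb 12, 2119: 31 days (January has 31).
Feb 12, 2119 → Mar 12, 2119: 28 days (February has 28).
Mar 12, 2119 → Apr 12, 2119: 31 days (March has 31).
Apr 12, 2119 → May 12, 2119: 30 days (April has 30).
May 12, 2119 → Jun 6, 2119: 25 days.
Total: 1028 days.

1028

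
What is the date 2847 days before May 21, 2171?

August 4, 2163

−365 (one year) → May 21, 2170 (2482 left).
−365 (one year) → May 21, 2169 (2117 left).
−365 (one year) → May 21, 2168 (1752 left).
−366 (one year; includes Feb 29, 2168) → May 21, 2167 (1386 left).
−365 (one year) → May 21, 2166 (1021 left).
−365 (one year) → May 21, 2165 (656 left).
−365 (one year) → May 21, 2164 (291 left).
−21 → Apr 30, 2164 (end of Apr, 30 days; 270 left).
−30 → Mar 31, 2164 (end of Mar, 31 days; 240 left).
−31 → Feb 29, 2164 (end of Feb, 29 days; 209 left).
−29 → Jan 31, 2164 (end of Jan, 31 days; 180 left).
−31 → Dec 31, 2163 (end of Dec, 31 days; 149 left).
−31 → Nov 30, 2163 (end of Nov, 30 days; 118 left).
−30 → Oct 31, 2163 (end of Oct, 31 days; 88 left).
−31 → Sep 30, 2163 (end of Sep, 30 days; 57 left).
−30 → Aug 31, 2163 (end of Aug, 31 days; 27 left).
−27 → Aug 4, 2163.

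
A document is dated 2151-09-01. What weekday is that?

Doomsday rule: the anchor day for the 2100s is Sunday. For year 51: 51÷12 = 4 r 3, and 3÷4 = 0, so 4+3+0 = 7.
Sunday + 7 ≡ Sunday — that's 2151's doomsday.
In September the doomsday date is Sep 5.
Sep 1 is 4 days before Sep 5; 4 mod 7 = 4, so Sunday − 4 = Wednesday.

Wednesday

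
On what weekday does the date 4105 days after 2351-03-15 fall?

Mar 15, 2351 is a Thursday.
4105 mod 7 = 3, so 4105 days after a Thursday is Thursday + 3 = Sunday.

Sunday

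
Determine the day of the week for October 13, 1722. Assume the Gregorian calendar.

Doomsday rule: the anchor day for the 1700s is Sunday. For year 22: 22÷12 = 1 r 10, and 10÷4 = 2, so 1+10+2 = 13.
Sunday + 13 ≡ Saturday — that's 1722's doomsday.
In October the doomsday date is Oct 10.
Oct 13 is 3 days after Oct 10; 3 mod 7 = 3, so Saturday + 3 = Tuesday.

Tuesday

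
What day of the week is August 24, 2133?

Doomsday rule: the anchor day for the 2100s is Sunday. For year 33: 33÷12 = 2 r 9, and 9÷4 = 2, so 2+9+2 = 13.
Sunday + 13 ≡ Saturday — that's 2133's doomsday.
In August the doomsday date is Aug 8.
Aug 24 is 16 days after Aug 8; 16 mod 7 = 2, so Saturday + 2 = Monday.

Monday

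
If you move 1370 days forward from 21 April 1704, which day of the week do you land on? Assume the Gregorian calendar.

First find the weekday of Apr 21, 1704. Doomsday rule: the anchor day for the 1700s is Sunday. For year 04: 4÷12 = 0 r 4, and 4÷4 = 1, so 0+4+1 = 5.
Sunday + 5 ≡ Friday — that's 1704's doomsday.
In April the doomsday date is Apr 4.
Apr 21 is 17 days after Apr 4; 17 mod 7 = 3, so Friday + 3 = Monday.
1370 mod 7 = 5, so 1370 days after a Monday is Monday + 5 = Saturday.

Saturday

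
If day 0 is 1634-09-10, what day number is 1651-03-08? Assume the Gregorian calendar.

Sep 10, 1634 → Sep 10, 1635: 365 days.
Sep 10, 1635 → Sep 10, 1636: 366 days (Feb 29, 1636 is in that span).
Sep 10, 1636 → Sep 10, 1637: 365 days.
Sep 10, 1637 → Sep 10, 1638: 365 days.
Sep 10, 1638 → Sep 10, 1639: 365 days.
Sep 10, 1639 → Sep 10, 1640: 366 days (Feb 29, 1640 is in that span).
Sep 10, 1640 → Sep 10, 1641: 365 days.
Sep 10, 1641 → Sep 10, 1642: 365 days.
Sep 10, 1642 → Sep 10, 1643: 365 days.
Sep 10, 1643 → Sep 10, 1644: 366 days (Feb 29, 1644 is in that span).
Sep 10, 1644 → Sep 10, 1645: 365 days.
Sep 10, 1645 → Sep 10, 1646: 365 days.
Sep 10, 1646 → Sep 10, 1647: 365 days.
Sep 10, 1647 → Sep 10, 1648: 366 days (Feb 29, 1648 is in that span).
Sep 10, 1648 → Sep 10, 1649: 365 days.
Sep 10, 1649 → Sep 10, 1650: 365 days.
Sep 10, 1650 → Oct 10, 1650: 30 days (September has 30).
Oct 10, 1650 → Nov 10, 1650: 31 days (October has 31).
Nov 10, 1650 → Dec 10, 1650: 30 days (November has 30).
Dec 10, 1650 → Jan 10, 1651: 31 days (December has 31).
Jan 10, 1651 → Feb 10, 1651: 31 days (January has 31).
Feb 10, 1651 → Mar 8, 1651: 26 days.
Total: 6023 days.

6023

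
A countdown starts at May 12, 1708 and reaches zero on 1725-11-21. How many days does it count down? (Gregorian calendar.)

6402

May 12, 1708 → May 12, 1709: 365 days.
May 12, 1709 → May 12, 1710: 365 days.
May 12, 1710 → May 12, 1711: 365 days.
May 12, 1711 → May 12, 1712: 366 days (Feb 29, 1712 is in that span).
May 12, 1712 → May 12, 1713: 365 days.
May 12, 1713 → May 12, 1714: 365 days.
May 12, 1714 → May 12, 1715: 365 days.
May 12, 1715 → May 12, 1716: 366 days (Feb 29, 1716 is in that span).
May 12, 1716 → May 12, 1717: 365 days.
May 12, 1717 → May 12, 1718: 365 days.
May 12, 1718 → May 12, 1719: 365 days.
May 12, 1719 → May 12, 1720: 366 days (Feb 29, 1720 is in that span).
May 12, 1720 → May 12, 1721: 365 days.
May 12, 1721 → May 12, 1722: 365 days.
May 12, 1722 → May 12, 1723: 365 days.
May 12, 1723 → May 12, 1724: 366 days (Feb 29, 1724 is in that span).
May 12, 1724 → May 12, 1725: 365 days.
May 12, 1725 → Jun 12, 1725: 31 days (May has 31).
Jun 12, 1725 → Jul 12, 1725: 30 days (June has 30).
Jul 12, 1725 → Aug 12, 1725: 31 days (July has 31).
Aug 12, 1725 → Sep 12, 1725: 31 days (August has 31).
Sep 12, 1725 → Oct 12, 1725: 30 days (September has 30).
Oct 12, 1725 → Nov 12, 1725: 31 days (October has 31).
Nov 12, 1725 → Nov 21, 1725: 9 days.
Total: 6402 days.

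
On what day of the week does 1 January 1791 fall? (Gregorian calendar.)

Doomsday rule: the anchor day for the 1700s is Sunday. For year 91: 91÷12 = 7 r 7, and 7÷4 = 1, so 7+7+1 = 15.
Sunday + 15 ≡ Monday — that's 1791's doomsday.
In January the doomsday date is Jan 3 (1791 is not a leap year).
Jan 1 is 2 days before Jan 3; 2 mod 7 = 2, so Monday − 2 = Saturday.

Saturday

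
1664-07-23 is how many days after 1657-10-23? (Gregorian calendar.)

Oct 23, 1657 → Oct 23, 1658: 365 days.
Oct 23, 1658 → Oct 23, 1659: 365 days.
Oct 23, 1659 → Oct 23, 1660: 366 days (Feb 29, 1660 is in that span).
Oct 23, 1660 → Oct 23, 1661: 365 days.
Oct 23, 1661 → Oct 23, 1662: 365 days.
Oct 23, 1662 → Oct 23, 1663: 365 days.
Oct 23, 1663 → Nov 23, 1663: 31 days (October has 31).
Nov 23, 1663 → Dec 23, 1663: 30 days (November has 30).
Dec 23, 1663 → Jan 23, 1664: 31 days (December has 31).
Jan 23, 1664 → Feb 23, 1664: 31 days (January has 31).
Feb 23, 1664 → Mar 23, 1664: 29 days (February has 29).
Mar 23, 1664 → Apr 23, 1664: 31 days (March has 31).
Apr 23, 1664 → May 23, 1664: 30 days (April has 30).
May 23, 1664 → Jun 23, 1664: 31 days (May has 31).
Jun 23, 1664 → Jul 23, 1664: 30 days.
Total: 2465 days.

2465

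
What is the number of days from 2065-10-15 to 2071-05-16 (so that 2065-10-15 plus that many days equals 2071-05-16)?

2039

Oct 15, 2065 → Oct 15, 2066: 365 days.
Oct 15, 2066 → Oct 15, 2067: 365 days.
Oct 15, 2067 → Oct 15, 2068: 366 days (Feb 29, 2068 is in that span).
Oct 15, 2068 → Oct 15, 2069: 365 days.
Oct 15, 2069 → Oct 15, 2070: 365 days.
Oct 15, 2070 → Nov 15, 2070: 31 days (October has 31).
Nov 15, 2070 → Dec 15, 2070: 30 days (November has 30).
Dec 15, 2070 → Jan 15, 2071: 31 days (December has 31).
Jan 15, 2071 → Feb 15, 2071: 31 days (January has 31).
Feb 15, 2071 → Mar 15, 2071: 28 days (February has 28).
Mar 15, 2071 → Apr 15, 2071: 31 days (March has 31).
Apr 15, 2071 → May 15, 2071: 30 days (April has 30).
May 15, 2071 → May 16, 2071: 1 days.
Total: 2039 days.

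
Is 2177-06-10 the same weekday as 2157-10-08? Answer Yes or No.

No

From Oct 8, 2157 to Jun 10, 2177 is 7185 days.
7185 mod 7 = 3, so they are different weekdays.
(Oct 8, 2157 is a Saturday; Jun 10, 2177 is a Tuesday.)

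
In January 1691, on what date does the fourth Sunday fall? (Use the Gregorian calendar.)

January 28, 1691

January 1, 1691 is a Monday.
The first Sunday is therefore January 7 (6 days later).
The fourth Sunday is 7 + 3×7 = January 28.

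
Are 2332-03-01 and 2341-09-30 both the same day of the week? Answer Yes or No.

Yes

From Mar 1, 2332 to Sep 30, 2341 is 3500 days.
3500 mod 7 = 0, so they are the same weekday.
(Mar 1, 2332 is a Tuesday; Sep 30, 2341 is a Tuesday.)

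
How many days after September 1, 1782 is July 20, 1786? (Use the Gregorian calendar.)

1418

Sep 1, 1782 → Sep 1, 1783: 365 days.
Sep 1, 1783 → Sep 1, 1784: 366 days (Feb 29, 1784 is in that span).
Sep 1, 1784 → Sep 1, 1785: 365 days.
Sep 1, 1785 → Oct 1, 1785: 30 days (September has 30).
Oct 1, 1785 → Nov 1, 1785: 31 days (October has 31).
Nov 1, 1785 → Dec 1, 1785: 30 days (November has 30).
Dec 1, 1785 → Jan 1, 1786: 31 days (December has 31).
Jan 1, 1786 → Feb 1, 1786: 31 days (January has 31).
Feb 1, 1786 → Mar 1, 1786: 28 days (February has 28).
Mar 1, 1786 → Apr 1, 1786: 31 days (March has 31).
Apr 1, 1786 → May 1, 1786: 30 days (April has 30).
May 1, 1786 → Jun 1, 1786: 31 days (May has 31).
Jun 1, 1786 → Jul 1, 1786: 30 days (June has 30).
Jul 1, 1786 → Jul 20, 1786: 19 days.
Total: 1418 days.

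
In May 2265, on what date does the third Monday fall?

May 1, 2265 is a Monday.
The first Monday is therefore May 1 (same day).
The third Monday is 1 + 2×7 = May 15.

May 15, 2265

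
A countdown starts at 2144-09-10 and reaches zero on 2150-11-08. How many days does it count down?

2250

Sep 10, 2144 → Sep 10, 2145: 365 days.
Sep 10, 2145 → Sep 10, 2146: 365 days.
Sep 10, 2146 → Sep 10, 2147: 365 days.
Sep 10, 2147 → Sep 10, 2148: 366 days (Feb 29, 2148 is in that span).
Sep 10, 2148 → Sep 10, 2149: 365 days.
Sep 10, 2149 → Sep 10, 2150: 365 days.
Sep 10, 2150 → Oct 10, 2150: 30 days (September has 30).
Oct 10, 2150 → Nov 8, 2150: 29 days.
Total: 2250 days.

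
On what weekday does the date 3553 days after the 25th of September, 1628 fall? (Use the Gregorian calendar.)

Sep 25, 1628 is a Monday.
3553 mod 7 = 4, so 3553 days after a Monday is Monday + 4 = Friday.

Friday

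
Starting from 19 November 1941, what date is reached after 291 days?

Nov has 30 days: +12 → Dec 1, 1941 (279 left).
Dec has 31 days: +31 → Jan 1, 1942 (248 left).
Jan has 31 days: +31 → Feb 1, 1942 (217 left).
Feb has 28 days: +28 → Mar 1, 1942 (189 left).
Mar has 31 days: +31 → Apr 1, 1942 (158 left).
Apr has 30 days: +30 → May 1, 1942 (128 left).
May has 31 days: +31 → Jun 1, 1942 (97 left).
Jun has 30 days: +30 → Jul 1, 1942 (67 left).
Jul has 31 days: +31 → Aug 1, 1942 (36 left).
Aug has 31 days: +31 → Sep 1, 1942 (5 left).
+5 → Sep 6, 1942.

September 6, 1942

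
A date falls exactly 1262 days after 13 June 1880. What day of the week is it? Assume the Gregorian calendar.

Tuesday

First find the weekday of Jun 13, 1880. Doomsday rule: the anchor day for the 1800s is Friday. For year 80: 80÷12 = 6 r 8, and 8÷4 = 2, so 6+8+2 = 16.
Friday + 16 ≡ Sunday — that's 1880's doomsday.
In June the doomsday date is Jun 6.
Jun 13 is 7 days after Jun 6; 7 mod 7 = 0, so Sunday + 0 = Sunday.
1262 mod 7 = 2, so 1262 days after a Sunday is Sunday + 2 = Tuesday.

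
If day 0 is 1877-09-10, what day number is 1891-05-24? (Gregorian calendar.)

5004

Sep 10, 1877 → Sep 10, 1878: 365 days.
Sep 10, 1878 → Sep 10, 1879: 365 days.
Sep 10, 1879 → Sep 10, 1880: 366 days (Feb 29, 1880 is in that span).
Sep 10, 1880 → Sep 10, 1881: 365 days.
Sep 10, 1881 → Sep 10, 1882: 365 days.
Sep 10, 1882 → Sep 10, 1883: 365 days.
Sep 10, 1883 → Sep 10, 1884: 366 days (Feb 29, 1884 is in that span).
Sep 10, 1884 → Sep 10, 1885: 365 days.
Sep 10, 1885 → Sep 10, 1886: 365 days.
Sep 10, 1886 → Sep 10, 1887: 365 days.
Sep 10, 1887 → Sep 10, 1888: 366 days (Feb 29, 1888 is in that span).
Sep 10, 1888 → Sep 10, 1889: 365 days.
Sep 10, 1889 → Sep 10, 1890: 365 days.
Sep 10, 1890 → Oct 10, 1890: 30 days (September has 30).
Oct 10, 1890 → Nov 10, 1890: 31 days (October has 31).
Nov 10, 1890 → Dec 10, 1890: 30 days (November has 30).
Dec 10, 1890 → Jan 10, 1891: 31 days (December has 31).
Jan 10, 1891 → Feb 10, 1891: 31 days (January has 31).
Feb 10, 1891 → Mar 10, 1891: 28 days (February has 28).
Mar 10, 1891 → Apr 10, 1891: 31 days (March has 31).
Apr 10, 1891 → May 10, 1891: 30 days (April has 30).
May 10, 1891 → May 24, 1891: 14 days.
Total: 5004 days.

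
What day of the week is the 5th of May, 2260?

Doomsday rule: the anchor day for the 2200s is Friday. For year 60: 60÷12 = 5 r 0, and 0÷4 = 0, so 5+0+0 = 5.
Friday + 5 ≡ Wednesday — that's 2260's doomsday.
In May the doomsday date is May 9.
May 5 is 4 days before May 9; 4 mod 7 = 4, so Wednesday − 4 = Saturday.

Saturday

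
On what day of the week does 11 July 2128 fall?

Sunday

Doomsday rule: the anchor day for the 2100s is Sunday. For year 28: 28÷12 = 2 r 4, and 4÷4 = 1, so 2+4+1 = 7.
Sunday + 7 ≡ Sunday — that's 2128's doomsday.
In July the doomsday date is Jul 11.
Jul 11 is the doomsday itself: Sunday.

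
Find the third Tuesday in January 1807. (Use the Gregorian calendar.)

January 1, 1807 is a Thursday.
The first Tuesday is therefore January 6 (5 days later).
The third Tuesday is 6 + 2×7 = January 20.

January 20, 1807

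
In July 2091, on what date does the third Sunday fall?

July 15, 2091

July 1, 2091 is a Sunday.
The first Sunday is therefore July 1 (same day).
The third Sunday is 1 + 2×7 = July 15.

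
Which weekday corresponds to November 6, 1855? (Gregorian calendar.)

Tuesday

Doomsday rule: the anchor day for the 1800s is Friday. For year 55: 55÷12 = 4 r 7, and 7÷4 = 1, so 4+7+1 = 12.
Friday + 12 ≡ Wednesday — that's 1855's doomsday.
In November the doomsday date is Nov 7.
Nov 6 is 1 day before Nov 7; 1 mod 7 = 1, so Wednesday − 1 = Tuesday.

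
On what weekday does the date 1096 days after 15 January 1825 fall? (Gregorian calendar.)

Wednesday

First find the weekday of Jan 15, 1825. Doomsday rule: the anchor day for the 1800s is Friday. For year 25: 25÷12 = 2 r 1, and 1÷4 = 0, so 2+1+0 = 3.
Friday + 3 ≡ Monday — that's 1825's doomsday.
In January the doomsday date is Jan 3 (1825 is not a leap year).
Jan 15 is 12 days after Jan 3; 12 mod 7 = 5, so Monday + 5 = Saturday.
1096 mod 7 = 4, so 1096 days after a Saturday is Saturday + 4 = Wednesday.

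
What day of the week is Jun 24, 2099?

Wednesday

Doomsday rule: the anchor day for the 2000s is Tuesday. For year 99: 99÷12 = 8 r 3, and 3÷4 = 0, so 8+3+0 = 11.
Tuesday + 11 ≡ Saturday — that's 2099's doomsday.
In June the doomsday date is Jun 6.
Jun 24 is 18 days after Jun 6; 18 mod 7 = 4, so Saturday + 4 = Wednesday.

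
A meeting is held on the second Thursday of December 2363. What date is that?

December 12, 2363

December 1, 2363 is a Sunday.
The first Thursday is therefore December 5 (4 days later).
The second Thursday is 5 + 1×7 = December 12.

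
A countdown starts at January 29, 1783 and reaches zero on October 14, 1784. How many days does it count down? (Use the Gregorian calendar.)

624

Jan 29, 1783 → Jan 29, 1784: 365 days.
Jan 29, 1784 → Feb 29, 1784: 31 days (January has 31).
Feb 29, 1784 → Mar 29, 1784: 29 days (February has 29).
Mar 29, 1784 → Apr 29, 1784: 31 days (March has 31).
Apr 29, 1784 → May 29, 1784: 30 days (April has 30).
May 29, 1784 → Jun 29, 1784: 31 days (May has 31).
Jun 29, 1784 → Jul 29, 1784: 30 days (June has 30).
Jul 29, 1784 → Aug 29, 1784: 31 days (July has 31).
Aug 29, 1784 → Sep 29, 1784: 31 days (August has 31).
Sep 29, 1784 → Oct 14, 1784: 15 days.
Total: 624 days.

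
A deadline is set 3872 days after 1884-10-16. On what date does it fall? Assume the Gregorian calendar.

+365 (one year) → Oct 16, 1885 (3507 left).
+365 (one year) → Oct 16, 1886 (3142 left).
+365 (one year) → Oct 16, 1887 (2777 left).
+366 (one year; includes Feb 29, 1888) → Oct 16, 1888 (2411 left).
+365 (one year) → Oct 16, 1889 (2046 left).
+365 (one year) → Oct 16, 1890 (1681 left).
+365 (one year) → Oct 16, 1891 (1316 left).
+366 (one year; includes Feb 29, 1892) → Oct 16, 1892 (950 left).
+365 (one year) → Oct 16, 1893 (585 left).
+365 (one year) → Oct 16, 1894 (220 left).
Oct has 31 days: +16 → Nov 1, 1894 (204 left).
Nov has 30 days: +30 → Dec 1, 1894 (174 left).
Dec has 31 days: +31 → Jan 1, 1895 (143 left).
Jan has 31 days: +31 → Feb 1, 1895 (112 left).
Feb has 28 days: +28 → Mar 1, 1895 (84 left).
Mar has 31 days: +31 → Apr 1, 1895 (53 left).
Apr has 30 days: +30 → May 1, 1895 (23 left).
+23 → May 24, 1895.

May 24, 1895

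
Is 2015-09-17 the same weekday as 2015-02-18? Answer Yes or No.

From Feb 18, 2015 to Sep 17, 2015 is 211 days.
211 mod 7 = 1, so they are different weekdays.
(Feb 18, 2015 is a Wednesday; Sep 17, 2015 is a Thursday.)

No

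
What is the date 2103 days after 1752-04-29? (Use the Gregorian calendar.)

January 31, 1758

+365 (one year) → Apr 29, 1753 (1738 left).
+365 (one year) → Apr 29, 1754 (1373 left).
+365 (one year) → Apr 29, 1755 (1008 left).
+366 (one year; includes Feb 29, 1756) → Apr 29, 1756 (642 left).
+365 (one year) → Apr 29, 1757 (277 left).
Apr has 30 days: +2 → May 1, 1757 (275 left).
May has 31 days: +31 → Jun 1, 1757 (244 left).
Jun has 30 days: +30 → Jul 1, 1757 (214 left).
Jul has 31 days: +31 → Aug 1, 1757 (183 left).
Aug has 31 days: +31 → Sep 1, 1757 (152 left).
Sep has 30 days: +30 → Oct 1, 1757 (122 left).
Oct has 31 days: +31 → Nov 1, 1757 (91 left).
Nov has 30 days: +30 → Dec 1, 1757 (61 left).
Dec has 31 days: +31 → Jan 1, 1758 (30 left).
+30 → Jan 31, 1758.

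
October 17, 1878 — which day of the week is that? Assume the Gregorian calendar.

Doomsday rule: the anchor day for the 1800s is Friday. For year 78: 78÷12 = 6 r 6, and 6÷4 = 1, so 6+6+1 = 13.
Friday + 13 ≡ Thursday — that's 1878's doomsday.
In October the doomsday date is Oct 10.
Oct 17 is 7 days after Oct 10; 7 mod 7 = 0, so Thursday + 0 = Thursday.

Thursday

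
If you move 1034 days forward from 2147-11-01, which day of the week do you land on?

Monday

First find the weekday of Nov 1, 2147. Doomsday rule: the anchor day for the 2100s is Sunday. For year 47: 47÷12 = 3 r 11, and 11÷4 = 2, so 3+11+2 = 16.
Sunday + 16 ≡ Tuesday — that's 2147's doomsday.
In November the doomsday date is Nov 7.
Nov 1 is 6 days before Nov 7; 6 mod 7 = 6, so Tuesday − 6 = Wednesday.
1034 mod 7 = 5, so 1034 days after a Wednesday is Wednesday + 5 = Monday.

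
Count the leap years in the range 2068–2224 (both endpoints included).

Multiples of 4 in [2068,2224]: 40.
Of those, multiples of 100: 2 (not leap unless ÷400).
Multiples of 400: 0.
Leap years = 40 − 2 + 0 = 38.

38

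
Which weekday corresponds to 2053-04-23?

Wednesday

Doomsday rule: the anchor day for the 2000s is Tuesday. For year 53: 53÷12 = 4 r 5, and 5÷4 = 1, so 4+5+1 = 10.
Tuesday + 10 ≡ Friday — that's 2053's doomsday.
In April the doomsday date is Apr 4.
Apr 23 is 19 days after Apr 4; 19 mod 7 = 5, so Friday + 5 = Wednesday.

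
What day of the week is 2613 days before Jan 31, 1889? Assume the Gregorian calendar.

Tuesday

First find the weekday of Jan 31, 1889. Doomsday rule: the anchor day for the 1800s is Friday. For year 89: 89÷12 = 7 r 5, and 5÷4 = 1, so 7+5+1 = 13.
Friday + 13 ≡ Thursday — that's 1889's doomsday.
In January the doomsday date is Jan 3 (1889 is not a leap year).
Jan 31 is 28 days after Jan 3; 28 mod 7 = 0, so Thursday + 0 = Thursday.
2613 mod 7 = 2, so 2613 days before a Thursday is Thursday − 2 = Tuesday.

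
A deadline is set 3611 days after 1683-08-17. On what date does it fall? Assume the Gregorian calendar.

July 6, 1693

+366 (one year; includes Feb 29, 1684) → Aug 17, 1684 (3245 left).
+365 (one year) → Aug 17, 1685 (2880 left).
+365 (one year) → Aug 17, 1686 (2515 left).
+365 (one year) → Aug 17, 1687 (2150 left).
+366 (one year; includes Feb 29, 1688) → Aug 17, 1688 (1784 left).
+365 (one year) → Aug 17, 1689 (1419 left).
+365 (one year) → Aug 17, 1690 (1054 left).
+365 (one year) → Aug 17, 1691 (689 left).
+366 (one year; includes Feb 29, 1692) → Aug 17, 1692 (323 left).
Aug has 31 days: +15 → Sep 1, 1692 (308 left).
Sep has 30 days: +30 → Oct 1, 1692 (278 left).
Oct has 31 days: +31 → Nov 1, 1692 (247 left).
Nov has 30 days: +30 → Dec 1, 1692 (217 left).
Dec has 31 days: +31 → Jan 1, 1693 (186 left).
Jan has 31 days: +31 → Feb 1, 1693 (155 left).
Feb has 28 days: +28 → Mar 1, 1693 (127 left).
Mar has 31 days: +31 → Apr 1, 1693 (96 left).
Apr has 30 days: +30 → May 1, 1693 (66 left).
May has 31 days: +31 → Jun 1, 1693 (35 left).
Jun has 30 days: +30 → Jul 1, 1693 (5 left).
+5 → Jul 6, 1693.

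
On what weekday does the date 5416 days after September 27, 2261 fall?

First find the weekday of Sep 27, 2261. Doomsday rule: the anchor day for the 2200s is Friday. For year 61: 61÷12 = 5 r 1, and 1÷4 = 0, so 5+1+0 = 6.
Friday + 6 ≡ Thursday — that's 2261's doomsday.
In September the doomsday date is Sep 5.
Sep 27 is 22 days after Sep 5; 22 mod 7 = 1, so Thursday + 1 = Friday.
5416 mod 7 = 5, so 5416 days after a Friday is Friday + 5 = Wednesday.

Wednesday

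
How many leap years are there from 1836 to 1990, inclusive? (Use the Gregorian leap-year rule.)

38

Multiples of 4 in [1836,1990]: 39.
Of those, multiples of 100: 1 (not leap unless ÷400).
Multiples of 400: 0.
Leap years = 39 − 1 + 0 = 38.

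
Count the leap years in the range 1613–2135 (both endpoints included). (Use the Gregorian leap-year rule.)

Multiples of 4 in [1613,2135]: 130.
Of those, multiples of 100: 5 (not leap unless ÷400).
Multiples of 400: 1.
Leap years = 130 − 5 + 1 = 126.

126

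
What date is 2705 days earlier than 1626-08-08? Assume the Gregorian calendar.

−365 (one year) → Aug 8, 1625 (2340 left).
−365 (one year) → Aug 8, 1624 (1975 left).
−366 (one year; includes Feb 29, 1624) → Aug 8, 1623 (1609 left).
−365 (one year) → Aug 8, 1622 (1244 left).
−365 (one year) → Aug 8, 1621 (879 left).
−365 (one year) → Aug 8, 1620 (514 left).
−366 (one year; includes Feb 29, 1620) → Aug 8, 1619 (148 left).
−8 → Jul 31, 1619 (end of Jul, 31 days; 140 left).
−31 → Jun 30, 1619 (end of Jun, 30 days; 109 left).
−30 → May 31, 1619 (end of May, 31 days; 79 left).
−31 → Apr 30, 1619 (end of Apr, 30 days; 48 left).
−30 → Mar 31, 1619 (end of Mar, 31 days; 18 left).
−18 → Mar 13, 1619.

March 13, 1619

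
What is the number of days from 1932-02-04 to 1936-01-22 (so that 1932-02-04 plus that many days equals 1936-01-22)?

Feb 4, 1932 → Feb 4, 1933: 366 days (Feb 29, 1932 is in that span).
Feb 4, 1933 → Feb 4, 1934: 365 days.
Feb 4, 1934 → Feb 4, 1935: 365 days.
Feb 4, 1935 → Mar 4, 1935: 28 days (February has 28).
Mar 4, 1935 → Apr 4, 1935: 31 days (March has 31).
Apr 4, 1935 → May 4, 1935: 30 days (April has 30).
May 4, 1935 → Jun 4, 1935: 31 days (May has 31).
Jun 4, 1935 → Jul 4, 1935: 30 days (June has 30).
Jul 4, 1935 → Aug 4, 1935: 31 days (July has 31).
Aug 4, 1935 → Sep 4, 1935: 31 days (August has 31).
Sep 4, 1935 → Oct 4, 1935: 30 days (September has 30).
Oct 4, 1935 → Nov 4, 1935: 31 days (October has 31).
Nov 4, 1935 → Dec 4, 1935: 30 days (November has 30).
Dec 4, 1935 → Jan 4, 1936: 31 days (December has 31).
Jan 4, 1936 → Jan 22, 1936: 18 days.
Total: 1448 days.

1448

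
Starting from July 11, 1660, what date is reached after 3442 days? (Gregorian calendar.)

+365 (one year) → Jul 11, 1661 (3077 left).
+365 (one year) → Jul 11, 1662 (2712 left).
+365 (one year) → Jul 11, 1663 (2347 left).
+366 (one year; includes Feb 29, 1664) → Jul 11, 1664 (1981 left).
+365 (one year) → Jul 11, 1665 (1616 left).
+365 (one year) → Jul 11, 1666 (1251 left).
+365 (one year) → Jul 11, 1667 (886 left).
+366 (one year; includes Feb 29, 1668) → Jul 11, 1668 (520 left).
+365 (one year) → Jul 11, 1669 (155 left).
Jul has 31 days: +21 → Aug 1, 1669 (134 left).
Aug has 31 days: +31 → Sep 1, 1669 (103 left).
Sep has 30 days: +30 → Oct 1, 1669 (73 left).
Oct has 31 days: +31 → Nov 1, 1669 (42 left).
Nov has 30 days: +30 → Dec 1, 1669 (12 left).
+12 → Dec 13, 1669.

December 13, 1669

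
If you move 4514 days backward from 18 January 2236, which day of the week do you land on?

Tuesday

First find the weekday of Jan 18, 2236. Doomsday rule: the anchor day for the 2200s is Friday. For year 36: 36÷12 = 3 r 0, and 0÷4 = 0, so 3+0+0 = 3.
Friday + 3 ≡ Monday — that's 2236's doomsday.
In January the doomsday date is Jan 4 (2236 is a leap year (divisible by 4)).
Jan 18 is 14 days after Jan 4; 14 mod 7 = 0, so Monday + 0 = Monday.
4514 mod 7 = 6, so 4514 days before a Monday is Monday − 6 = Tuesday.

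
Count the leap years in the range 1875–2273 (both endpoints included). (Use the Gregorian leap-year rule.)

Multiples of 4 in [1875,2273]: 100.
Of those, multiples of 100: 4 (not leap unless ÷400).
Multiples of 400: 1.
Leap years = 100 − 4 + 1 = 97.

97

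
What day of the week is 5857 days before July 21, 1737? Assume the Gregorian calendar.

First find the weekday of Jul 21, 1737. Doomsday rule: the anchor day for the 1700s is Sunday. For year 37: 37÷12 = 3 r 1, and 1÷4 = 0, so 3+1+0 = 4.
Sunday + 4 ≡ Thursday — that's 1737's doomsday.
In July the doomsday date is Jul 11.
Jul 21 is 10 days after Jul 11; 10 mod 7 = 3, so Thursday + 3 = Sunday.
5857 mod 7 = 5, so 5857 days before a Sunday is Sunday − 5 = Tuesday.

Tuesday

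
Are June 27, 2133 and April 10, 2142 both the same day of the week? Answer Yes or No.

No

From Jun 27, 2133 to Apr 10, 2142 is 3209 days.
3209 mod 7 = 3, so they are different weekdays.
(Jun 27, 2133 is a Saturday; Apr 10, 2142 is a Tuesday.)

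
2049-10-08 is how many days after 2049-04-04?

Apr 4, 2049 → May 4, 2049: 30 days (April has 30).
May 4, 2049 → Jun 4, 2049: 31 days (May has 31).
Jun 4, 2049 → Jul 4, 2049: 30 days (June has 30).
Jul 4, 2049 → Aug 4, 2049: 31 days (July has 31).
Aug 4, 2049 → Sep 4, 2049: 31 days (August has 31).
Sep 4, 2049 → Oct 4, 2049: 30 days (September has 30).
Oct 4, 2049 → Oct 8, 2049: 4 days.
Total: 187 days.

187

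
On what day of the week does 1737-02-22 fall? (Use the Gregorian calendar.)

Friday

Doomsday rule: the anchor day for the 1700s is Sunday. For year 37: 37÷12 = 3 r 1, and 1÷4 = 0, so 3+1+0 = 4.
Sunday + 4 ≡ Thursday — that's 1737's doomsday.
In February the doomsday date is Feb 28 (1737 is not a leap year).
Feb 22 is 6 days before Feb 28; 6 mod 7 = 6, so Thursday − 6 = Friday.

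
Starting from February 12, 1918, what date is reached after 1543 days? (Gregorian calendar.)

+365 (one year) → Feb 12, 1919 (1178 left).
+365 (one year) → Feb 12, 1920 (813 left).
+366 (one year; includes Feb 29, 1920) → Feb 12, 1921 (447 left).
+365 (one year) → Feb 12, 1922 (82 left).
Feb has 28 days: +17 → Mar 1, 1922 (65 left).
Mar has 31 days: +31 → Apr 1, 1922 (34 left).
Apr has 30 days: +30 → May 1, 1922 (4 left).
+4 → May 5, 1922.

May 5, 1922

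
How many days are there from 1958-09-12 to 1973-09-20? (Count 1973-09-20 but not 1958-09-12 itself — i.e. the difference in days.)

Sep 12, 1958 → Sep 12, 1959: 365 days.
Sep 12, 1959 → Sep 12, 1960: 366 days (Feb 29, 1960 is in that span).
Sep 12, 1960 → Sep 12, 1961: 365 days.
Sep 12, 1961 → Sep 12, 1962: 365 days.
Sep 12, 1962 → Sep 12, 1963: 365 days.
Sep 12, 1963 → Sep 12, 1964: 366 days (Feb 29, 1964 is in that span).
Sep 12, 1964 → Sep 12, 1965: 365 days.
Sep 12, 1965 → Sep 12, 1966: 365 days.
Sep 12, 1966 → Sep 12, 1967: 365 days.
Sep 12, 1967 → Sep 12, 1968: 366 days (Feb 29, 1968 is in that span).
Sep 12, 1968 → Sep 12, 1969: 365 days.
Sep 12, 1969 → Sep 12, 1970: 365 days.
Sep 12, 1970 → Sep 12, 1971: 365 days.
Sep 12, 1971 → Sep 12, 1972: 366 days (Feb 29, 1972 is in that span).
Sep 12, 1972 → Oct 12, 1972: 30 days (September has 30).
Oct 12, 1972 → Nov 12, 1972: 31 days (October has 31).
Nov 12, 1972 → Dec 12, 1972: 30 days (November has 30).
Dec 12, 1972 → Jan 12, 1973: 31 days (December has 31).
Jan 12, 1973 → Feb 12, 1973: 31 days (January has 31).
Feb 12, 1973 → Mar 12, 1973: 28 days (February has 28).
Mar 12, 1973 → Apr 12, 1973: 31 days (March has 31).
Apr 12, 1973 → May 12, 1973: 30 days (April has 30).
May 12, 1973 → Jun 12, 1973: 31 days (May has 31).
Jun 12, 1973 → Jul 12, 1973: 30 days (June has 30).
Jul 12, 1973 → Aug 12, 1973: 31 days (July has 31).
Aug 12, 1973 → Sep 12, 1973: 31 days (August has 31).
Sep 12, 1973 → Sep 20, 1973: 8 days.
Total: 5487 days.

5487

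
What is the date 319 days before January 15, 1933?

−15 → Dec 31, 1932 (end of Dec, 31 days; 304 left).
−31 → Nov 30, 1932 (end of Nov, 30 days; 273 left).
−30 → Oct 31, 1932 (end of Oct, 31 days; 243 left).
−31 → Sep 30, 1932 (end of Sep, 30 days; 212 left).
−30 → Aug 31, 1932 (end of Aug, 31 days; 182 left).
−31 → Jul 31, 1932 (end of Jul, 31 days; 151 left).
−31 → Jun 30, 1932 (end of Jun, 30 days; 120 left).
−30 → May 31, 1932 (end of May, 31 days; 90 left).
−31 → Apr 30, 1932 (end of Apr, 30 days; 59 left).
−30 → Mar 31, 1932 (end of Mar, 31 days; 29 left).
−29 → Mar 2, 1932.

March 2, 1932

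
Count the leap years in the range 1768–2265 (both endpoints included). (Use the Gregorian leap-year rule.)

Multiples of 4 in [1768,2265]: 125.
Of those, multiples of 100: 5 (not leap unless ÷400).
Multiples of 400: 1.
Leap years = 125 − 5 + 1 = 121.

121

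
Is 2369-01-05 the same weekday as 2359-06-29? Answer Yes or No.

From Jun 29, 2359 to Jan 5, 2369 is 3478 days.
3478 mod 7 = 6, so they are different weekdays.
(Jun 29, 2359 is a Monday; Jan 5, 2369 is a Sunday.)

No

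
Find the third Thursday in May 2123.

May 1, 2123 is a Saturday.
The first Thursday is therefore May 6 (5 days later).
The third Thursday is 6 + 2×7 = May 20.

May 20, 2123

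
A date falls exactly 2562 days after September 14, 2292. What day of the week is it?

Wednesday

First find the weekday of Sep 14, 2292. Doomsday rule: the anchor day for the 2200s is Friday. For year 92: 92÷12 = 7 r 8, and 8÷4 = 2, so 7+8+2 = 17.
Friday + 17 ≡ Monday — that's 2292's doomsday.
In September the doomsday date is Sep 5.
Sep 14 is 9 days after Sep 5; 9 mod 7 = 2, so Monday + 2 = Wednesday.
2562 mod 7 = 0, so 2562 days after a Wednesday is Wednesday + 0 = Wednesday.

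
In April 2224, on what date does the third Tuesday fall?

April 1, 2224 is a Thursday.
The first Tuesday is therefore April 6 (5 days later).
The third Tuesday is 6 + 2×7 = April 20.

April 20, 2224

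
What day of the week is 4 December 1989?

Monday

Doomsday rule: the anchor day for the 1900s is Wednesday. For year 89: 89÷12 = 7 r 5, and 5÷4 = 1, so 7+5+1 = 13.
Wednesday + 13 ≡ Tuesday — that's 1989's doomsday.
In December the doomsday date is Dec 12.
Dec 4 is 8 days before Dec 12; 8 mod 7 = 1, so Tuesday − 1 = Monday.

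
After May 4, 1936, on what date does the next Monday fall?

May 4, 1936 is a Monday.
From Monday to the next Monday is 7 days.
May 4, 1936 + 7 = May 11, 1936.

May 11, 1936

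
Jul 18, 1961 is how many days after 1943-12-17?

Dec 17, 1943 → Dec 17, 1944: 366 days (Feb 29, 1944 is in that span).
Dec 17, 1944 → Dec 17, 1945: 365 days.
Dec 17, 1945 → Dec 17, 1946: 365 days.
Dec 17, 1946 → Dec 17, 1947: 365 days.
Dec 17, 1947 → Dec 17, 1948: 366 days (Feb 29, 1948 is in that span).
Dec 17, 1948 → Dec 17, 1949: 365 days.
Dec 17, 1949 → Dec 17, 1950: 365 days.
Dec 17, 1950 → Dec 17, 1951: 365 days.
Dec 17, 1951 → Dec 17, 1952: 366 days (Feb 29, 1952 is in that span).
Dec 17, 1952 → Dec 17, 1953: 365 days.
Dec 17, 1953 → Dec 17, 1954: 365 days.
Dec 17, 1954 → Dec 17, 1955: 365 days.
Dec 17, 1955 → Dec 17, 1956: 366 days (Feb 29, 1956 is in that span).
Dec 17, 1956 → Dec 17, 1957: 365 days.
Dec 17, 1957 → Dec 17, 1958: 365 days.
Dec 17, 1958 → Dec 17, 1959: 365 days.
Dec 17, 1959 → Dec 17, 1960: 366 days (Feb 29, 1960 is in that span).
Dec 17, 1960 → Jan 17, 1961: 31 days (December has 31).
Jan 17, 1961 → Feb 17, 1961: 31 days (January has 31).
Feb 17, 1961 → Mar 17, 1961: 28 days (February has 28).
Mar 17, 1961 → Apr 17, 1961: 31 days (March has 31).
Apr 17, 1961 → May 17, 1961: 30 days (April has 30).
May 17, 1961 → Jun 17, 1961: 31 days (May has 31).
Jun 17, 1961 → Jul 17, 1961: 30 days (June has 30).
Jul 17, 1961 → Jul 18, 1961: 1 days.
Total: 6423 days.

6423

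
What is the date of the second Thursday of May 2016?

May 1, 2016 is a Sunday.
The first Thursday is therefore May 5 (4 days later).
The second Thursday is 5 + 1×7 = May 12.

May 12, 2016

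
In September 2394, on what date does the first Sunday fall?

September 1, 2394 is a Thursday.
The first Sunday is therefore September 4 (3 days later).

September 4, 2394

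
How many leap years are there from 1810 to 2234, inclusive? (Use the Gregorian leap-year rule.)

Multiples of 4 in [1810,2234]: 106.
Of those, multiples of 100: 4 (not leap unless ÷400).
Multiples of 400: 1.
Leap years = 106 − 4 + 1 = 103.

103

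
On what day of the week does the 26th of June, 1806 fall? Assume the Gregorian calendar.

Doomsday rule: the anchor day for the 1800s is Friday. For year 06: 6÷12 = 0 r 6, and 6÷4 = 1, so 0+6+1 = 7.
Friday + 7 ≡ Friday — that's 1806's doomsday.
In June the doomsday date is Jun 6.
Jun 26 is 20 days after Jun 6; 20 mod 7 = 6, so Friday + 6 = Thursday.

Thursday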